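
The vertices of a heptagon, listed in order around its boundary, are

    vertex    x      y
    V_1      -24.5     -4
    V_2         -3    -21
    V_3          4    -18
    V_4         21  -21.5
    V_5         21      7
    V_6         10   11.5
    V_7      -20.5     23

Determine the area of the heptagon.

1406.875

Apply the shoelace (surveyor's) formula: 2A = Σ (x_i·y_{i+1} − x_{i+1}·y_i), indices taken mod 7.
Σ = (502.5) + (138) + (292) + (598.5) + (171.5) + (465.75) + (645.5) = 2813.75
Area = |Σ|/2 = 1406.875.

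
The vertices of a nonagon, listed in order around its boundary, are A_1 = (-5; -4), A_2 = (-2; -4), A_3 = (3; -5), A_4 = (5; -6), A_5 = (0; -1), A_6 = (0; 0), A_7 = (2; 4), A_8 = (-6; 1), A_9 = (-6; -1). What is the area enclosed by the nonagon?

46.5

Cross-terms: 12, 22, 7, -5, 0, 0, 26, 12, 19  ⇒  Σ = 93
Area = |Σ|/2 = 46.5.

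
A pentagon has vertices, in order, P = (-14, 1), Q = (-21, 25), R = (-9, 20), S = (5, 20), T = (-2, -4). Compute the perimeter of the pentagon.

90

|PQ| = √((-7)² + (24)²) = √625 = 25
|QR| = √((12)² + (-5)²) = √169 = 13
|RS| = √((14)² + (0)²) = √196 = 14
|ST| = √((-7)² + (-24)²) = √625 = 25
|TP| = √((-12)² + (5)²) = √169 = 13
Perimeter = 25 + 13 + 14 + 25 + 13 = 90.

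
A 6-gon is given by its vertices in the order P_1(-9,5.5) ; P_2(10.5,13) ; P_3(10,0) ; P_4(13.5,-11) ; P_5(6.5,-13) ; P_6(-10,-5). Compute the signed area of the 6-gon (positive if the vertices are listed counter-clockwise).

-390.625

P_1→P_2: (-9)(13) − (10.5)(5.5) = -174.75
P_2→P_3: (10.5)(0) − (10)(13) = -130
P_3→P_4: (10)(-11) − (13.5)(0) = -110
P_4→P_5: (13.5)(-13) − (6.5)(-11) = -104
P_5→P_6: (6.5)(-5) − (-10)(-13) = -162.5
P_6→P_1: (-10)(5.5) − (-9)(-5) = -100
Σ = -781.25
Signed area = Σ/2 = -390.625 (negative ⇒ clockwise traversal).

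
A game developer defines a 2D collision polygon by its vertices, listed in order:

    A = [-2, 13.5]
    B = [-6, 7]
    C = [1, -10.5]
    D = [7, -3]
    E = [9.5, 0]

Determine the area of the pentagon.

175.125

Apply the surveyor's formula: 2A = Σ (x_i·y_{i+1} − x_{i+1}·y_i), indices taken mod 5.
A→B: (-2)(7) − (-6)(13.5) = 67
B→C: (-6)(-10.5) − (1)(7) = 56
C→D: (1)(-3) − (7)(-10.5) = 70.5
D→E: (7)(0) − (9.5)(-3) = 28.5
E→A: (9.5)(13.5) − (-2)(0) = 128.25
Σ = 350.25
Area = |Σ|/2 = 175.125.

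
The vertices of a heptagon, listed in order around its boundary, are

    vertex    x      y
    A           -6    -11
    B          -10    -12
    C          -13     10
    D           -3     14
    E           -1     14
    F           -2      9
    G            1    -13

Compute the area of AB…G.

Σ = (-38) + (-256) + (-152) + (-28) + (19) + (17) + (-89) = -527
Area = |Σ|/2 = 263.5.

263.5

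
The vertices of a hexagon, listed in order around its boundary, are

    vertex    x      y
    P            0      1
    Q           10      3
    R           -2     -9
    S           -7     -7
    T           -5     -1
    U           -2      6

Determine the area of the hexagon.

102.5

Apply the shoelace (surveyor's) formula: 2A = Σ (x_i·y_{i+1} − x_{i+1}·y_i), indices taken mod 6.
Σ = (-10) + (-84) + (-49) + (-28) + (-32) + (-2) = -205
Area = |Σ|/2 = 102.5.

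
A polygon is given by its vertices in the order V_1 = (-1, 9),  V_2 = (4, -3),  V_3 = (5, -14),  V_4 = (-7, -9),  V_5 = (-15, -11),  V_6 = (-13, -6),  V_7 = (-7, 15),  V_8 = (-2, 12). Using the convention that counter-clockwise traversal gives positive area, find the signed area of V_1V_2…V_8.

V_1→V_2: (-1)(-3) − (4)(9) = -33
V_2→V_3: (4)(-14) − (5)(-3) = -41
V_3→V_4: (5)(-9) − (-7)(-14) = -143
V_4→V_5: (-7)(-11) − (-15)(-9) = -58
V_5→V_6: (-15)(-6) − (-13)(-11) = -53
V_6→V_7: (-13)(15) − (-7)(-6) = -237
V_7→V_8: (-7)(12) − (-2)(15) = -54
V_8→V_1: (-2)(9) − (-1)(12) = -6
Σ = -625
Signed area = Σ/2 = -312.5 (negative ⇒ clockwise traversal).

-312.5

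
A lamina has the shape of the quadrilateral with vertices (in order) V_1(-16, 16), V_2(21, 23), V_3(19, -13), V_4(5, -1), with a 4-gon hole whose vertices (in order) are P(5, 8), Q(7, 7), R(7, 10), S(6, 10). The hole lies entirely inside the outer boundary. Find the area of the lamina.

Outer boundary:
Cross-terms: -704, -710, 46, 64  ⇒  Σ = -1304
Area = |Σ|/2 = 652.
Hole:
Cross-terms: -21, 21, 10, -2  ⇒  Σ = 8
Area = |Σ|/2 = 4.
Net area = 652 − 4 = 648.

648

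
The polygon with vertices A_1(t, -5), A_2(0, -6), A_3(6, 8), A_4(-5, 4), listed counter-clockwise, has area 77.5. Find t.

-3

Write out the shoelace sum; only the two edges meeting at A_1 involve t:
2·Area = [((-5)·(-5) − t·4) + (t·(-6) − 0·(-5))] + 100
       = -10·t + 125 = 155
⇒ t = -3.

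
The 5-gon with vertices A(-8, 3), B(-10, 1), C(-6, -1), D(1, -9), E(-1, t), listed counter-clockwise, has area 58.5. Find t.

The doubled signed area Σ (x_i y_{i+1} − x_{i+1} y_i) is linear in t.
With t=0 it equals 81; the coefficient of t is 9 (from the two edges through E).
So 9·t + 81 = 2·58.5 = 117 ⇒ t = 4.

4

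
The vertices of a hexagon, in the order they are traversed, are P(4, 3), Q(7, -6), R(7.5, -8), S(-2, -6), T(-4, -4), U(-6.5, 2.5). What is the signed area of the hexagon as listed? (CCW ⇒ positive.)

Apply Gauss's area formula: 2A = Σ (x_i·y_{i+1} − x_{i+1}·y_i), indices taken mod 6.
Cross-terms: -45, -11, -61, -16, -36, -29.5  ⇒  Σ = -198.5
Signed area = Σ/2 = -99.25 (negative ⇒ clockwise traversal).

-99.25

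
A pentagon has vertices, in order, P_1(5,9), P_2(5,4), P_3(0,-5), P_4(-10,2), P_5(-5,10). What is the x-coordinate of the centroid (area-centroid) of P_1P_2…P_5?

Apply the shoelace (surveyor's) formula. First the cross-terms c_i = x_i·y_{i+1} − x_{i+1}·y_i:
  -25, -25, -50, -90, -95  ⇒  2A = -285, A = -142.5.
Then Σ (x_i + x_{i+1})·c_i = 1475, so x̄ = 1475 / (6·(-142.5)) = -295/171.

-295/171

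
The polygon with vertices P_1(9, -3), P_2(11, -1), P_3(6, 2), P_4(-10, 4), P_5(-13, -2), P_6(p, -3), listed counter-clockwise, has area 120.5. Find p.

Write out the shoelace sum; only the two edges meeting at P_6 involve p:
2·Area = [((-13)·(-3) − p·(-2)) + (p·(-3) − 9·(-3))] + 168
       = -1·p + 234 = 241
⇒ p = -7.

-7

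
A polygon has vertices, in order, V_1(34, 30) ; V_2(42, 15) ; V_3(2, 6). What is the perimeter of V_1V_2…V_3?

|V_1V_2| = √((8)² + (-15)²) = √289 = 17
|V_2V_3| = √((-40)² + (-9)²) = √1681 = 41
|V_3V_1| = √((32)² + (24)²) = √1600 = 40
Perimeter = 17 + 41 + 40 = 98.

98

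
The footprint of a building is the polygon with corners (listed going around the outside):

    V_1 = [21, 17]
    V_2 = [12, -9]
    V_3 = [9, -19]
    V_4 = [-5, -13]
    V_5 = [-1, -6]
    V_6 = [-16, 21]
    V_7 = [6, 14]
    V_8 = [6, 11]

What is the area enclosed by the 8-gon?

674.5

Apply the shoelace formula: 2A = Σ (x_i·y_{i+1} − x_{i+1}·y_i), indices taken mod 8.
V_1→V_2: (21)(-9) − (12)(17) = -393
V_2→V_3: (12)(-19) − (9)(-9) = -147
V_3→V_4: (9)(-13) − (-5)(-19) = -212
V_4→V_5: (-5)(-6) − (-1)(-13) = 17
V_5→V_6: (-1)(21) − (-16)(-6) = -117
V_6→V_7: (-16)(14) − (6)(21) = -350
V_7→V_8: (6)(11) − (6)(14) = -18
V_8→V_1: (6)(17) − (21)(11) = -129
Σ = -1349
Area = |Σ|/2 = 674.5.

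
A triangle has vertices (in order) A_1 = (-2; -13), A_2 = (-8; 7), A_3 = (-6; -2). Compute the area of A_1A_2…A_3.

7

Apply the surveyor's formula: 2A = Σ (x_i·y_{i+1} − x_{i+1}·y_i), indices taken mod 3.
Cross-terms: -118, 58, 74  ⇒  Σ = 14
Area = |Σ|/2 = 7.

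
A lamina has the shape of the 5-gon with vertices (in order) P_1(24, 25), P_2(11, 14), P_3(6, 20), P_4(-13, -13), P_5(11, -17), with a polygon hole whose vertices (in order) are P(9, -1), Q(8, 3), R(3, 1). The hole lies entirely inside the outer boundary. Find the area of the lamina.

702

Outer boundary:
Apply Gauss's area formula: 2A = Σ (x_i·y_{i+1} − x_{i+1}·y_i), indices taken mod 5.
P_1→P_2: (24)(14) − (11)(25) = 61
P_2→P_3: (11)(20) − (6)(14) = 136
P_3→P_4: (6)(-13) − (-13)(20) = 182
P_4→P_5: (-13)(-17) − (11)(-13) = 364
P_5→P_1: (11)(25) − (24)(-17) = 683
Σ = 1426
Area = |Σ|/2 = 713.
Hole:
Apply Gauss's area formula: 2A = Σ (x_i·y_{i+1} − x_{i+1}·y_i), indices taken mod 3.
P→Q: (9)(3) − (8)(-1) = 35
Q→R: (8)(1) − (3)(3) = -1
R→P: (3)(-1) − (9)(1) = -12
Σ = 22
Area = |Σ|/2 = 11.
Net area = 713 − 11 = 702.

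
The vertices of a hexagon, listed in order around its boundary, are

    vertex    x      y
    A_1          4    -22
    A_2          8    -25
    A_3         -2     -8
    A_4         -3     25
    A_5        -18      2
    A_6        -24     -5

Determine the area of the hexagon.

Σ = (76) + (-114) + (-74) + (444) + (138) + (548) = 1018
Area = |Σ|/2 = 509.

509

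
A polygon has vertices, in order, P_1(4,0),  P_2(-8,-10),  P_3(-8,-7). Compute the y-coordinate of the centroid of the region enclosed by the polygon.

-17/3

Apply the shoelace formula. First the cross-terms c_i = x_i·y_{i+1} − x_{i+1}·y_i:
  -40, -24, 28  ⇒  2A = -36, A = -18.
Then Σ (y_i + y_{i+1})·c_i = 612, so ȳ = 612 / (6·(-18)) = -17/3.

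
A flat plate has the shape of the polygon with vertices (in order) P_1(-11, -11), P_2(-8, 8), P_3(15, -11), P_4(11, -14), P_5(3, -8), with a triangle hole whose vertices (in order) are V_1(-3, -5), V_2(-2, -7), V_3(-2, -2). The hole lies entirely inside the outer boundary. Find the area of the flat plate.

Outer boundary:
Apply the shoelace formula: 2A = Σ (x_i·y_{i+1} − x_{i+1}·y_i), indices taken mod 5.
Σ = (-176) + (-32) + (-89) + (-46) + (-121) = -464
Area = |Σ|/2 = 232.
Hole:
Σ = (11) + (-10) + (4) = 5
Area = |Σ|/2 = 2.5.
Net area = 232 − 2.5 = 229.5.

229.5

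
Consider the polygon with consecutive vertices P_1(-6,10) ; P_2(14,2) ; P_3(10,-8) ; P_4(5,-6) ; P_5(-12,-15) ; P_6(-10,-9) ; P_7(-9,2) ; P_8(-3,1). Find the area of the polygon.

310.5

Cross-terms: -152, -132, -20, -147, -42, -101, -3, -24  ⇒  Σ = -621
Area = |Σ|/2 = 310.5.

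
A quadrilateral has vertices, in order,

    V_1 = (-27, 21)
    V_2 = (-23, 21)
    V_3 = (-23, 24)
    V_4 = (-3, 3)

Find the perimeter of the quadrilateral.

66

|V_1V_2| = √((4)² + (0)²) = √16 = 4
|V_2V_3| = √((0)² + (3)²) = √9 = 3
|V_3V_4| = √((20)² + (-21)²) = √841 = 29
|V_4V_1| = √((-24)² + (18)²) = √900 = 30
Perimeter = 4 + 3 + 29 + 30 = 66.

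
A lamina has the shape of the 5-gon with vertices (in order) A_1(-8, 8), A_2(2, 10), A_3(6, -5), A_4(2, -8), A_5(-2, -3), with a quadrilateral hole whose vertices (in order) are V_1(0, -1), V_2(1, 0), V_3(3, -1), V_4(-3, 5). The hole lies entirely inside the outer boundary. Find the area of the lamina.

Outer boundary:
Apply Gauss's area formula: 2A = Σ (x_i·y_{i+1} − x_{i+1}·y_i), indices taken mod 5.
Σ = (-96) + (-70) + (-38) + (-22) + (-40) = -266
Area = |Σ|/2 = 133.
Hole:
Apply the shoelace (surveyor's) formula: 2A = Σ (x_i·y_{i+1} − x_{i+1}·y_i), indices taken mod 4.
Σ = (1) + (-1) + (12) + (3) = 15
Area = |Σ|/2 = 7.5.
Net area = 133 − 7.5 = 125.5.

125.5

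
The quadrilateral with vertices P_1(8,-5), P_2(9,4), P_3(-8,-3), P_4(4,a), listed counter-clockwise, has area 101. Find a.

The doubled signed area Σ (x_i y_{i+1} − x_{i+1} y_i) is linear in a.
With a=0 it equals 74; the coefficient of a is -16 (from the two edges through P_4).
So -16·a + 74 = 2·101 = 202 ⇒ a = -8.

-8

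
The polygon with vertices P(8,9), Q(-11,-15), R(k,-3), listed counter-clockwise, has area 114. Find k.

The doubled signed area Σ (x_i y_{i+1} − x_{i+1} y_i) is linear in k.
With k=0 it equals 36; the coefficient of k is 24 (from the two edges through R).
So 24·k + 36 = 2·114 = 228 ⇒ k = 8.

8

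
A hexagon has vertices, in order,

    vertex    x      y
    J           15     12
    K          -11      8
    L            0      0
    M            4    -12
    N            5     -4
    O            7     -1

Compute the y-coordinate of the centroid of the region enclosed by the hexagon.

Apply Gauss's area formula. First the cross-terms c_i = x_i·y_{i+1} − x_{i+1}·y_i:
  252, 0, 0, 44, 23, 99  ⇒  2A = 418, A = 209.
Then Σ (y_i + y_{i+1})·c_i = 5310, so ȳ = 5310 / (6·209) = 885/209.

885/209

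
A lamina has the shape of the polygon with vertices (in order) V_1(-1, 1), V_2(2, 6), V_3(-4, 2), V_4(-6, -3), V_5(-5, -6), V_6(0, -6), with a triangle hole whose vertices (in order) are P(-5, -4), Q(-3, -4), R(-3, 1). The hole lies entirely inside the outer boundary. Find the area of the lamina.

Outer boundary:
Apply the shoelace formula: 2A = Σ (x_i·y_{i+1} − x_{i+1}·y_i), indices taken mod 6.
V_1→V_2: (-1)(6) − (2)(1) = -8
V_2→V_3: (2)(2) − (-4)(6) = 28
V_3→V_4: (-4)(-3) − (-6)(2) = 24
V_4→V_5: (-6)(-6) − (-5)(-3) = 21
V_5→V_6: (-5)(-6) − (0)(-6) = 30
V_6→V_1: (0)(1) − (-1)(-6) = -6
Σ = 89
Area = |Σ|/2 = 44.5.
Hole:
Apply the shoelace (surveyor's) formula: 2A = Σ (x_i·y_{i+1} − x_{i+1}·y_i), indices taken mod 3.
Σ = (8) + (-15) + (17) = 10
Area = |Σ|/2 = 5.
Net area = 44.5 − 5 = 39.5.

39.5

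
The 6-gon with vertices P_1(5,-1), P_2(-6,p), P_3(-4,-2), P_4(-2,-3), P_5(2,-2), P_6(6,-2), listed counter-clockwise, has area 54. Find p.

The doubled signed area Σ (x_i y_{i+1} − x_{i+1} y_i) is linear in p.
With p=0 it equals 36; the coefficient of p is 9 (from the two edges through P_2).
So 9·p + 36 = 2·54 = 108 ⇒ p = 8.

8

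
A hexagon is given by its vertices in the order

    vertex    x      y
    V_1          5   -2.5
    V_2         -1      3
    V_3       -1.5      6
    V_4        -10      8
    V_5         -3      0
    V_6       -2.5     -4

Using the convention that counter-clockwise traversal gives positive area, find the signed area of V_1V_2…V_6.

Apply the shoelace formula: 2A = Σ (x_i·y_{i+1} − x_{i+1}·y_i), indices taken mod 6.
Σ = (12.5) + (-1.5) + (48) + (24) + (12) + (26.25) = 121.25
Signed area = Σ/2 = 60.625 (positive ⇒ counter-clockwise traversal).

60.625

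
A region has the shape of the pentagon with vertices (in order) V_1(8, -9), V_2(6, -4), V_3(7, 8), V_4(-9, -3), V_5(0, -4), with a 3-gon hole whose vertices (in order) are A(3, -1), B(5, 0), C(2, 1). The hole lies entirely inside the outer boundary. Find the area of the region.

Outer boundary:
Apply the surveyor's formula: 2A = Σ (x_i·y_{i+1} − x_{i+1}·y_i), indices taken mod 5.
Cross-terms: 22, 76, 51, 36, 32  ⇒  Σ = 217
Area = |Σ|/2 = 108.5.
Hole:
Σ = (5) + (5) + (-5) = 5
Area = |Σ|/2 = 2.5.
Net area = 108.5 − 2.5 = 106.

106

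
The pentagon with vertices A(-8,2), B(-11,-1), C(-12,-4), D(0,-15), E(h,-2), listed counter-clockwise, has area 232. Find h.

The doubled signed area Σ (x_i y_{i+1} − x_{i+1} y_i) is linear in h.
With h=0 it equals 226; the coefficient of h is 17 (from the two edges through E).
So 17·h + 226 = 2·232 = 464 ⇒ h = 14.

14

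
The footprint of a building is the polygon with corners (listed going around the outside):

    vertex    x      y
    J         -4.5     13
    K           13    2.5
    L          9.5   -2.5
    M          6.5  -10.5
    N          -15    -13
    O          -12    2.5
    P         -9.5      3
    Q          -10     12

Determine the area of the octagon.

Apply the shoelace (surveyor's) formula: 2A = Σ (x_i·y_{i+1} − x_{i+1}·y_i), indices taken mod 8.
Σ = (-180.25) + (-56.25) + (-83.5) + (-242) + (-193.5) + (-12.25) + (-84) + (-76) = -927.75
Area = |Σ|/2 = 463.875.

463.875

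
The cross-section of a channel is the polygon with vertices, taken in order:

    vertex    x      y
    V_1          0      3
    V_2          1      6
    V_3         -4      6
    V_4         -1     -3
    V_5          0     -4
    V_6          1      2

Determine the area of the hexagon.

Apply the surveyor's formula: 2A = Σ (x_i·y_{i+1} − x_{i+1}·y_i), indices taken mod 6.
V_1→V_2: (0)(6) − (1)(3) = -3
V_2→V_3: (1)(6) − (-4)(6) = 30
V_3→V_4: (-4)(-3) − (-1)(6) = 18
V_4→V_5: (-1)(-4) − (0)(-3) = 4
V_5→V_6: (0)(2) − (1)(-4) = 4
V_6→V_1: (1)(3) − (0)(2) = 3
Σ = 56
Area = |Σ|/2 = 28.

28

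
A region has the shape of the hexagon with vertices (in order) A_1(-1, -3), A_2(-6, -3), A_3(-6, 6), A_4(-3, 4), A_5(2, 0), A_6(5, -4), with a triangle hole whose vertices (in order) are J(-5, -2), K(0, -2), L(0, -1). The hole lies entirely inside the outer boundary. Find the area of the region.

Outer boundary:
Apply the shoelace formula: 2A = Σ (x_i·y_{i+1} − x_{i+1}·y_i), indices taken mod 6.
Cross-terms: -15, -54, -6, -8, -8, -19  ⇒  Σ = -110
Area = |Σ|/2 = 55.
Hole:
Σ = (10) + (0) + (-5) = 5
Area = |Σ|/2 = 2.5.
Net area = 55 − 2.5 = 52.5.

52.5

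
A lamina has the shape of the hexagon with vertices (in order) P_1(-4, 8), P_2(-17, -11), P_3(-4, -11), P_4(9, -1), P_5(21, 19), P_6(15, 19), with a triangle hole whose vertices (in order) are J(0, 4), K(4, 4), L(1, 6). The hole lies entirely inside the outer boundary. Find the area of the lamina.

Outer boundary:
Apply the surveyor's formula: 2A = Σ (x_i·y_{i+1} − x_{i+1}·y_i), indices taken mod 6.
Σ = (180) + (143) + (103) + (192) + (114) + (196) = 928
Area = |Σ|/2 = 464.
Hole:
Apply the shoelace (surveyor's) formula: 2A = Σ (x_i·y_{i+1} − x_{i+1}·y_i), indices taken mod 3.
Cross-terms: -16, 20, 4  ⇒  Σ = 8
Area = |Σ|/2 = 4.
Net area = 464 − 4 = 460.

460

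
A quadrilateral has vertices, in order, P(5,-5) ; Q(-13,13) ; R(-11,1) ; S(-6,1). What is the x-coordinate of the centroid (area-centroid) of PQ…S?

-6.8

Apply the shoelace formula. First the cross-terms c_i = x_i·y_{i+1} − x_{i+1}·y_i:
  0, 130, -5, 25  ⇒  2A = 150, A = 75.
Then Σ (x_i + x_{i+1})·c_i = -3060, so x̄ = -3060 / (6·75) = -6.8.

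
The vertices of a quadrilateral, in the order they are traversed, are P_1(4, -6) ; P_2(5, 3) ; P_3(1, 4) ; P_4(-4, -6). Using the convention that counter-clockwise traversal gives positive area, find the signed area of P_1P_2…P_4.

58.5

Σ = (42) + (17) + (10) + (48) = 117
Signed area = Σ/2 = 58.5 (positive ⇒ counter-clockwise traversal).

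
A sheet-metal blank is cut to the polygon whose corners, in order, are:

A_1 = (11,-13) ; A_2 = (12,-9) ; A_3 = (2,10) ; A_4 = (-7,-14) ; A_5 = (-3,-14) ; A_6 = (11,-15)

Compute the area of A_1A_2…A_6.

Apply the surveyor's formula: 2A = Σ (x_i·y_{i+1} − x_{i+1}·y_i), indices taken mod 6.
Σ = (57) + (138) + (42) + (56) + (199) + (22) = 514
Area = |Σ|/2 = 257.

257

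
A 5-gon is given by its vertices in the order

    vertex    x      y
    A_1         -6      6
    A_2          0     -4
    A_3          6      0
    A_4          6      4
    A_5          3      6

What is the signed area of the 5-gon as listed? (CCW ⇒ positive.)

75

Apply Gauss's area formula: 2A = Σ (x_i·y_{i+1} − x_{i+1}·y_i), indices taken mod 5.
A_1→A_2: (-6)(-4) − (0)(6) = 24
A_2→A_3: (0)(0) − (6)(-4) = 24
A_3→A_4: (6)(4) − (6)(0) = 24
A_4→A_5: (6)(6) − (3)(4) = 24
A_5→A_1: (3)(6) − (-6)(6) = 54
Σ = 150
Signed area = Σ/2 = 75 (positive ⇒ counter-clockwise traversal).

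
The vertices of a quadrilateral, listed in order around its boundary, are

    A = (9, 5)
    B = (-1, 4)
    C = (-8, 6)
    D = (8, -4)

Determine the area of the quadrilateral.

Apply the surveyor's formula: 2A = Σ (x_i·y_{i+1} − x_{i+1}·y_i), indices taken mod 4.
Σ = (41) + (26) + (-16) + (76) = 127
Area = |Σ|/2 = 63.5.

63.5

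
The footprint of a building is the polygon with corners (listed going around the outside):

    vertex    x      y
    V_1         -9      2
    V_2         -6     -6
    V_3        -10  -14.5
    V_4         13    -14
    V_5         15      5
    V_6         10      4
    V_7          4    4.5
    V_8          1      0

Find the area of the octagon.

Apply the shoelace formula: 2A = Σ (x_i·y_{i+1} − x_{i+1}·y_i), indices taken mod 8.
Cross-terms: 66, 27, 328.5, 275, 10, 29, -4.5, 2  ⇒  Σ = 733
Area = |Σ|/2 = 366.5.

366.5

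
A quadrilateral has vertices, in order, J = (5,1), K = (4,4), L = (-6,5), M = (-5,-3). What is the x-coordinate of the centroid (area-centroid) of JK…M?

-139/113

Apply Gauss's area formula. First the cross-terms c_i = x_i·y_{i+1} − x_{i+1}·y_i:
  16, 44, 43, 10  ⇒  2A = 113, A = 56.5.
Then Σ (x_i + x_{i+1})·c_i = -417, so x̄ = -417 / (6·56.5) = -139/113.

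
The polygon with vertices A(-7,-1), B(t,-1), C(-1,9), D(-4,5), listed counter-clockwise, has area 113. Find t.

The doubled signed area Σ (x_i y_{i+1} − x_{i+1} y_i) is linear in t.
With t=0 it equals 76; the coefficient of t is 10 (from the two edges through B).
So 10·t + 76 = 2·113 = 226 ⇒ t = 15.

15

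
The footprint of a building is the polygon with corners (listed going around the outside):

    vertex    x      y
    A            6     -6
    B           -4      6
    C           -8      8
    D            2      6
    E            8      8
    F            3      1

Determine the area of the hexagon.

Apply Gauss's area formula: 2A = Σ (x_i·y_{i+1} − x_{i+1}·y_i), indices taken mod 6.
Σ = (12) + (16) + (-64) + (-32) + (-16) + (-24) = -108
Area = |Σ|/2 = 54.

54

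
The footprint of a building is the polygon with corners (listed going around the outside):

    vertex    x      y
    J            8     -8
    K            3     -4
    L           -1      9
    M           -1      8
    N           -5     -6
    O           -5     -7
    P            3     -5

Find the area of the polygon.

64.5

Apply Gauss's area formula: 2A = Σ (x_i·y_{i+1} − x_{i+1}·y_i), indices taken mod 7.
Cross-terms: -8, 23, 1, 46, 5, 46, 16  ⇒  Σ = 129
Area = |Σ|/2 = 64.5.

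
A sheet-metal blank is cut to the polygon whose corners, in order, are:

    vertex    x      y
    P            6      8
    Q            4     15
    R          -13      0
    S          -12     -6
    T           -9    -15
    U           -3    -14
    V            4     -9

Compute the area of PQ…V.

353.5

Apply the surveyor's formula: 2A = Σ (x_i·y_{i+1} − x_{i+1}·y_i), indices taken mod 7.
Cross-terms: 58, 195, 78, 126, 81, 83, 86  ⇒  Σ = 707
Area = |Σ|/2 = 353.5.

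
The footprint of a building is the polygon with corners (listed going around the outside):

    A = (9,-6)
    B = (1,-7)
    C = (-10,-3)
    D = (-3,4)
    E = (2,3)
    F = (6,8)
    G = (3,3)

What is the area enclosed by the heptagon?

Apply the shoelace (surveyor's) formula: 2A = Σ (x_i·y_{i+1} − x_{i+1}·y_i), indices taken mod 7.
A→B: (9)(-7) − (1)(-6) = -57
B→C: (1)(-3) − (-10)(-7) = -73
C→D: (-10)(4) − (-3)(-3) = -49
D→E: (-3)(3) − (2)(4) = -17
E→F: (2)(8) − (6)(3) = -2
F→G: (6)(3) − (3)(8) = -6
G→A: (3)(-6) − (9)(3) = -45
Σ = -249
Area = |Σ|/2 = 124.5.

124.5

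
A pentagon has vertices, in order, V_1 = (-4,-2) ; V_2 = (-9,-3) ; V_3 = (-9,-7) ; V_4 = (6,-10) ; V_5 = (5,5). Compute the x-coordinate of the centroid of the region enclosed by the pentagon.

Apply Gauss's area formula. First the cross-terms c_i = x_i·y_{i+1} − x_{i+1}·y_i:
  -6, 36, 132, 80, 10  ⇒  2A = 252, A = 126.
Then Σ (x_i + x_{i+1})·c_i = -76, so x̄ = -76 / (6·126) = -19/189.

-19/189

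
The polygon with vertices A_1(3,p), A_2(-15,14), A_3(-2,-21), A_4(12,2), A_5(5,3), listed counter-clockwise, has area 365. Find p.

4

The doubled signed area Σ (x_i y_{i+1} − x_{i+1} y_i) is linear in p.
With p=0 it equals 650; the coefficient of p is 20 (from the two edges through A_1).
So 20·p + 650 = 2·365 = 730 ⇒ p = 4.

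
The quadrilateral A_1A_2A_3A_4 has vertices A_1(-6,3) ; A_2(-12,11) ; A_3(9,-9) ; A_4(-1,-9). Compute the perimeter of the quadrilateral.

62

|A_1A_2| = √((-6)² + (8)²) = √100 = 10
|A_2A_3| = √((21)² + (-20)²) = √841 = 29
|A_3A_4| = √((-10)² + (0)²) = √100 = 10
|A_4A_1| = √((-5)² + (12)²) = √169 = 13
Perimeter = 10 + 29 + 10 + 13 = 62.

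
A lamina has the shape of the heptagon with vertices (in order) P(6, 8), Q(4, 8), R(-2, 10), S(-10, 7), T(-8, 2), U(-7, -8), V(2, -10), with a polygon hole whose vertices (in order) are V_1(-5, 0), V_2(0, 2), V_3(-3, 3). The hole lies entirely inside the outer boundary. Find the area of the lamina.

Outer boundary:
Apply the shoelace (surveyor's) formula: 2A = Σ (x_i·y_{i+1} − x_{i+1}·y_i), indices taken mod 7.
Σ = (16) + (56) + (86) + (36) + (78) + (86) + (76) = 434
Area = |Σ|/2 = 217.
Hole:
Σ = (-10) + (6) + (15) = 11
Area = |Σ|/2 = 5.5.
Net area = 217 − 5.5 = 211.5.

211.5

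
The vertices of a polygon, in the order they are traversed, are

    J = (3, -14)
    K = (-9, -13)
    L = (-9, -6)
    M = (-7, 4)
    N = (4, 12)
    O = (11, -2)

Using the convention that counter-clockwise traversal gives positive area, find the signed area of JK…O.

Apply the shoelace (surveyor's) formula: 2A = Σ (x_i·y_{i+1} − x_{i+1}·y_i), indices taken mod 6.
J→K: (3)(-13) − (-9)(-14) = -165
K→L: (-9)(-6) − (-9)(-13) = -63
L→M: (-9)(4) − (-7)(-6) = -78
M→N: (-7)(12) − (4)(4) = -100
N→O: (4)(-2) − (11)(12) = -140
O→J: (11)(-14) − (3)(-2) = -148
Σ = -694
Signed area = Σ/2 = -347 (negative ⇒ clockwise traversal).

-347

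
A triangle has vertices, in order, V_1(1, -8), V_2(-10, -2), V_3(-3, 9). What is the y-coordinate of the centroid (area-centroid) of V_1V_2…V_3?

Apply the shoelace (surveyor's) formula. First the cross-terms c_i = x_i·y_{i+1} − x_{i+1}·y_i:
  -82, -96, 15  ⇒  2A = -163, A = -81.5.
Then Σ (y_i + y_{i+1})·c_i = 163, so ȳ = 163 / (6·(-81.5)) = -1/3.

-1/3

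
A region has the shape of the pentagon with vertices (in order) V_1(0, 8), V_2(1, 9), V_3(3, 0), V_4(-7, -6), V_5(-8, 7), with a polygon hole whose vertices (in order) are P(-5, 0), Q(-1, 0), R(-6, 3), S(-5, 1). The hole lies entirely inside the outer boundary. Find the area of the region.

101.5

Outer boundary:
Apply the shoelace formula: 2A = Σ (x_i·y_{i+1} − x_{i+1}·y_i), indices taken mod 5.
V_1→V_2: (0)(9) − (1)(8) = -8
V_2→V_3: (1)(0) − (3)(9) = -27
V_3→V_4: (3)(-6) − (-7)(0) = -18
V_4→V_5: (-7)(7) − (-8)(-6) = -97
V_5→V_1: (-8)(8) − (0)(7) = -64
Σ = -214
Area = |Σ|/2 = 107.
Hole:
Apply the shoelace (surveyor's) formula: 2A = Σ (x_i·y_{i+1} − x_{i+1}·y_i), indices taken mod 4.
Cross-terms: 0, -3, 9, 5  ⇒  Σ = 11
Area = |Σ|/2 = 5.5.
Net area = 107 − 5.5 = 101.5.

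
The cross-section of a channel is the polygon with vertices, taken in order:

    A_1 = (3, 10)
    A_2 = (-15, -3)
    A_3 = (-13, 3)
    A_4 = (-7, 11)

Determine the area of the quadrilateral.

84

Apply Gauss's area formula: 2A = Σ (x_i·y_{i+1} − x_{i+1}·y_i), indices taken mod 4.
Σ = (141) + (-84) + (-122) + (-103) = -168
Area = |Σ|/2 = 84.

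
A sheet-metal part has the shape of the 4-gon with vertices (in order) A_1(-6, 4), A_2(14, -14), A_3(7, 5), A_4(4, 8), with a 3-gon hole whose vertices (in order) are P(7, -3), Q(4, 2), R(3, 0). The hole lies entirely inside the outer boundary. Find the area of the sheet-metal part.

Outer boundary:
Σ = (28) + (168) + (36) + (64) = 296
Area = |Σ|/2 = 148.
Hole:
Apply the shoelace formula: 2A = Σ (x_i·y_{i+1} − x_{i+1}·y_i), indices taken mod 3.
Σ = (26) + (-6) + (-9) = 11
Area = |Σ|/2 = 5.5.
Net area = 148 − 5.5 = 142.5.

142.5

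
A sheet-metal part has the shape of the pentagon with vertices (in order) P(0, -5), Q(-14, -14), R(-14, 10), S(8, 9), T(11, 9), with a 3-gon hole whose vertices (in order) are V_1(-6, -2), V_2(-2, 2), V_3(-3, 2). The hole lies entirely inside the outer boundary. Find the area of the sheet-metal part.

Outer boundary:
P→Q: (0)(-14) − (-14)(-5) = -70
Q→R: (-14)(10) − (-14)(-14) = -336
R→S: (-14)(9) − (8)(10) = -206
S→T: (8)(9) − (11)(9) = -27
T→P: (11)(-5) − (0)(9) = -55
Σ = -694
Area = |Σ|/2 = 347.
Hole:
Apply Gauss's area formula: 2A = Σ (x_i·y_{i+1} − x_{i+1}·y_i), indices taken mod 3.
Σ = (-16) + (2) + (18) = 4
Area = |Σ|/2 = 2.
Net area = 347 − 2 = 345.

345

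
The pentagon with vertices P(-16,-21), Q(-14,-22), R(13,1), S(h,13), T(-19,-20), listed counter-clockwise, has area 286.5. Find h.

12

The doubled signed area Σ (x_i y_{i+1} − x_{i+1} y_i) is linear in h.
With h=0 it equals 825; the coefficient of h is -21 (from the two edges through S).
So -21·h + 825 = 2·286.5 = 573 ⇒ h = 12.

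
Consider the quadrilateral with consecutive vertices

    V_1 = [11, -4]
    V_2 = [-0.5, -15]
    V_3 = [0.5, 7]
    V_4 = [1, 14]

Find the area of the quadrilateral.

Cross-terms: -167, 4, 0, -158  ⇒  Σ = -321
Area = |Σ|/2 = 160.5.

160.5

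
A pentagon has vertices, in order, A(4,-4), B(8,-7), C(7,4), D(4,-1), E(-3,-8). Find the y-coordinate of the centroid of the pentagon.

-569/213

Apply the shoelace (surveyor's) formula. First the cross-terms c_i = x_i·y_{i+1} − x_{i+1}·y_i:
  4, 81, -23, -35, 44  ⇒  2A = 71, A = 35.5.
Then Σ (y_i + y_{i+1})·c_i = -569, so ȳ = -569 / (6·35.5) = -569/213.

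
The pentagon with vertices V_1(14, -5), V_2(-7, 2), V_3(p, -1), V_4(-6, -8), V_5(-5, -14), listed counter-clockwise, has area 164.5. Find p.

Write out the shoelace sum; only the two edges meeting at V_3 involve p:
2·Area = [((-7)·(-1) − p·2) + (p·(-8) − (-6)·(-1))] + 258
       = -10·p + 259 = 329
⇒ p = -7.

-7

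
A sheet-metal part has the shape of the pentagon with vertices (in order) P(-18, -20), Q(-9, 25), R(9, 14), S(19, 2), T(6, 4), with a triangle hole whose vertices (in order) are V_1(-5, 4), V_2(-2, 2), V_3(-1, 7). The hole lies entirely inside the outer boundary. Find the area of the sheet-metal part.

598

Outer boundary:
Cross-terms: -630, -351, -248, 64, -48  ⇒  Σ = -1213
Area = |Σ|/2 = 606.5.
Hole:
Σ = (-2) + (-12) + (31) = 17
Area = |Σ|/2 = 8.5.
Net area = 606.5 − 8.5 = 598.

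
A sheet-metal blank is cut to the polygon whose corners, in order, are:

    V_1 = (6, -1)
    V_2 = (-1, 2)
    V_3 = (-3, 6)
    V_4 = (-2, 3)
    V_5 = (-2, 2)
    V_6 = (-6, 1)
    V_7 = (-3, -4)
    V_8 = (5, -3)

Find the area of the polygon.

Cross-terms: 11, 0, 3, 2, 10, 27, 29, 13  ⇒  Σ = 95
Area = |Σ|/2 = 47.5.

47.5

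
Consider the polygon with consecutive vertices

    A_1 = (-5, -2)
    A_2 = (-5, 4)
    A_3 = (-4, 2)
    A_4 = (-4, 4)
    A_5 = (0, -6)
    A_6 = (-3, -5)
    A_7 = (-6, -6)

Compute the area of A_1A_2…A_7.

Cross-terms: -30, 6, -8, 24, -18, -12, -18  ⇒  Σ = -56
Area = |Σ|/2 = 28.

28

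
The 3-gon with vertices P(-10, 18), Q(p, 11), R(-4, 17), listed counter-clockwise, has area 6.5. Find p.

19

The doubled signed area Σ (x_i y_{i+1} − x_{i+1} y_i) is linear in p.
With p=0 it equals 32; the coefficient of p is -1 (from the two edges through Q).
So -1·p + 32 = 2·6.5 = 13 ⇒ p = 19.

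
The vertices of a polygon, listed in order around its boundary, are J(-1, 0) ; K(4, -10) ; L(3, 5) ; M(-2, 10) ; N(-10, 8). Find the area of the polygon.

96

Apply the shoelace (surveyor's) formula: 2A = Σ (x_i·y_{i+1} − x_{i+1}·y_i), indices taken mod 5.
Cross-terms: 10, 50, 40, 84, 8  ⇒  Σ = 192
Area = |Σ|/2 = 96.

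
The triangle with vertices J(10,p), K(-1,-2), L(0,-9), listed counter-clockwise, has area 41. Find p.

The doubled signed area Σ (x_i y_{i+1} − x_{i+1} y_i) is linear in p.
With p=0 it equals 79; the coefficient of p is 1 (from the two edges through J).
So 1·p + 79 = 2·41 = 82 ⇒ p = 3.

3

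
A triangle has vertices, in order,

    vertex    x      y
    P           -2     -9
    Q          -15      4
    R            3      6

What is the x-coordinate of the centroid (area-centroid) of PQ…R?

Apply the surveyor's formula. First the cross-terms c_i = x_i·y_{i+1} − x_{i+1}·y_i:
  -143, -102, -15  ⇒  2A = -260, A = -130.
Then Σ (x_i + x_{i+1})·c_i = 3640, so x̄ = 3640 / (6·(-130)) = -14/3.

-14/3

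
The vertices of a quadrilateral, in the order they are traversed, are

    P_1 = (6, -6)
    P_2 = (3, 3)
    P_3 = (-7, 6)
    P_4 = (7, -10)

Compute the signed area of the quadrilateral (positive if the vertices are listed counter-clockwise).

60.5

Apply Gauss's area formula: 2A = Σ (x_i·y_{i+1} − x_{i+1}·y_i), indices taken mod 4.
Σ = (36) + (39) + (28) + (18) = 121
Signed area = Σ/2 = 60.5 (positive ⇒ counter-clockwise traversal).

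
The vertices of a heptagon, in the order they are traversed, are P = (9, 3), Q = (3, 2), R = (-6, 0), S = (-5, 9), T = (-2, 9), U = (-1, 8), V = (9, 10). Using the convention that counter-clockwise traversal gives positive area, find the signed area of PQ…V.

-106

Σ = (9) + (12) + (-54) + (-27) + (-7) + (-82) + (-63) = -212
Signed area = Σ/2 = -106 (negative ⇒ clockwise traversal).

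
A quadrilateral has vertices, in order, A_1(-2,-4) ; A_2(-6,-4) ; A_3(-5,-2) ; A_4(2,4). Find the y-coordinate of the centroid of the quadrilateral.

-1.2

Apply Gauss's area formula. First the cross-terms c_i = x_i·y_{i+1} − x_{i+1}·y_i:
  -16, -8, -16, 0  ⇒  2A = -40, A = -20.
Then Σ (y_i + y_{i+1})·c_i = 144, so ȳ = 144 / (6·(-20)) = -1.2.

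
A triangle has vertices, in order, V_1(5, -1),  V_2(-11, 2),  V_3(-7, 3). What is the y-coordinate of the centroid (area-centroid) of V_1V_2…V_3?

Apply the shoelace formula. First the cross-terms c_i = x_i·y_{i+1} − x_{i+1}·y_i:
  -1, -19, -8  ⇒  2A = -28, A = -14.
Then Σ (y_i + y_{i+1})·c_i = -112, so ȳ = -112 / (6·(-14)) = 4/3.

4/3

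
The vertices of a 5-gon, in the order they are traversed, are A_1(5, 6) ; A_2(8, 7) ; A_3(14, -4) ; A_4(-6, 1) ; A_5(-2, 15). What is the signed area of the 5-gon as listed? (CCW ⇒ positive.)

Apply the shoelace (surveyor's) formula: 2A = Σ (x_i·y_{i+1} − x_{i+1}·y_i), indices taken mod 5.
A_1→A_2: (5)(7) − (8)(6) = -13
A_2→A_3: (8)(-4) − (14)(7) = -130
A_3→A_4: (14)(1) − (-6)(-4) = -10
A_4→A_5: (-6)(15) − (-2)(1) = -88
A_5→A_1: (-2)(6) − (5)(15) = -87
Σ = -328
Signed area = Σ/2 = -164 (negative ⇒ clockwise traversal).

-164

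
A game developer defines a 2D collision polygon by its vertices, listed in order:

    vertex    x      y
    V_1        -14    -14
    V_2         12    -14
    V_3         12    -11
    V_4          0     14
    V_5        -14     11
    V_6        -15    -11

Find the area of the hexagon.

569.5

Apply the shoelace formula: 2A = Σ (x_i·y_{i+1} − x_{i+1}·y_i), indices taken mod 6.
V_1→V_2: (-14)(-14) − (12)(-14) = 364
V_2→V_3: (12)(-11) − (12)(-14) = 36
V_3→V_4: (12)(14) − (0)(-11) = 168
V_4→V_5: (0)(11) − (-14)(14) = 196
V_5→V_6: (-14)(-11) − (-15)(11) = 319
V_6→V_1: (-15)(-14) − (-14)(-11) = 56
Σ = 1139
Area = |Σ|/2 = 569.5.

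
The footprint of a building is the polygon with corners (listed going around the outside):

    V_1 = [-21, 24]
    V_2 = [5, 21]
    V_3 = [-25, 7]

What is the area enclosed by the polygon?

Apply the shoelace (surveyor's) formula: 2A = Σ (x_i·y_{i+1} − x_{i+1}·y_i), indices taken mod 3.
Cross-terms: -561, 560, -453  ⇒  Σ = -454
Area = |Σ|/2 = 227.

227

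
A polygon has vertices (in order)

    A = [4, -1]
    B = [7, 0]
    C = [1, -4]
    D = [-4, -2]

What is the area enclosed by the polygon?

Apply the shoelace (surveyor's) formula: 2A = Σ (x_i·y_{i+1} − x_{i+1}·y_i), indices taken mod 4.
Cross-terms: 7, -28, -18, 12  ⇒  Σ = -27
Area = |Σ|/2 = 13.5.

13.5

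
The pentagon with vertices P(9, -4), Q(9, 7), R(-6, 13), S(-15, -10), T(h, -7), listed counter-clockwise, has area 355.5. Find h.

5

Write out the shoelace sum; only the two edges meeting at T involve h:
2·Area = [((-15)·(-7) − h·(-10)) + (h·(-4) − 9·(-7))] + 513
       = 6·h + 681 = 711
⇒ h = 5.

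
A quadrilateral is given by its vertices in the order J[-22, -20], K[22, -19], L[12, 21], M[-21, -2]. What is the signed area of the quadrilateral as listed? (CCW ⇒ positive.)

1170.5

Σ = (858) + (690) + (417) + (376) = 2341
Signed area = Σ/2 = 1170.5 (positive ⇒ counter-clockwise traversal).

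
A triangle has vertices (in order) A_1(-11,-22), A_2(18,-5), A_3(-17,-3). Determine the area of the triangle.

Σ = (451) + (-139) + (341) = 653
Area = |Σ|/2 = 326.5.

326.5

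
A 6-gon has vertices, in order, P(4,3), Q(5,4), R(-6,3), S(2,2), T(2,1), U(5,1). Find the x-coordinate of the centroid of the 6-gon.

4/3

Apply the surveyor's formula. First the cross-terms c_i = x_i·y_{i+1} − x_{i+1}·y_i:
  1, 39, -18, -2, -3, 11  ⇒  2A = 28, A = 14.
Then Σ (x_i + x_{i+1})·c_i = 112, so x̄ = 112 / (6·14) = 4/3.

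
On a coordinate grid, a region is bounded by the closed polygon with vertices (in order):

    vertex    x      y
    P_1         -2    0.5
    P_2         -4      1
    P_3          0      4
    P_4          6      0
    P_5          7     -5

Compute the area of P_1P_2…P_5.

38.25

Cross-terms: 0, -16, -24, -30, -6.5  ⇒  Σ = -76.5
Area = |Σ|/2 = 38.25.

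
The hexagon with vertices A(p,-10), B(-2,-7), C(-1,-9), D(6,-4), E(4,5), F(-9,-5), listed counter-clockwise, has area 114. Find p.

-9

The doubled signed area Σ (x_i y_{i+1} − x_{i+1} y_i) is linear in p.
With p=0 it equals 210; the coefficient of p is -2 (from the two edges through A).
So -2·p + 210 = 2·114 = 228 ⇒ p = -9.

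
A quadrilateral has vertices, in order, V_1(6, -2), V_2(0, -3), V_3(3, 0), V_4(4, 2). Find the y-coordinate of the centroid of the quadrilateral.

-25/23

Apply the shoelace (surveyor's) formula. First the cross-terms c_i = x_i·y_{i+1} − x_{i+1}·y_i:
  -18, 9, 6, -20  ⇒  2A = -23, A = -11.5.
Then Σ (y_i + y_{i+1})·c_i = 75, so ȳ = 75 / (6·(-11.5)) = -25/23.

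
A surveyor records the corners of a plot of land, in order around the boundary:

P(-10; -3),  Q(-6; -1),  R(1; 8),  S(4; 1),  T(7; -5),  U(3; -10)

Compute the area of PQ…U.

138.5

Apply the shoelace formula: 2A = Σ (x_i·y_{i+1} − x_{i+1}·y_i), indices taken mod 6.
Σ = (-8) + (-47) + (-31) + (-27) + (-55) + (-109) = -277
Area = |Σ|/2 = 138.5.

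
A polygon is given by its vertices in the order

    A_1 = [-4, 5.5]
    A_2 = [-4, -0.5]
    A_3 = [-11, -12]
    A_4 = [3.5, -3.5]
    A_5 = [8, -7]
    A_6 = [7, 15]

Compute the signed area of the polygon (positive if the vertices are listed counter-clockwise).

Apply Gauss's area formula: 2A = Σ (x_i·y_{i+1} − x_{i+1}·y_i), indices taken mod 6.
Σ = (24) + (42.5) + (80.5) + (3.5) + (169) + (98.5) = 418
Signed area = Σ/2 = 209 (positive ⇒ counter-clockwise traversal).

209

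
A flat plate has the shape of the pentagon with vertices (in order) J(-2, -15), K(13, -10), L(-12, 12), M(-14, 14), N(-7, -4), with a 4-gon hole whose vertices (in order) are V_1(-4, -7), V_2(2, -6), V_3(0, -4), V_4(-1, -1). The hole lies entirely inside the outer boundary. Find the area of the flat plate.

236.5

Outer boundary:
Apply the shoelace formula: 2A = Σ (x_i·y_{i+1} − x_{i+1}·y_i), indices taken mod 5.
Σ = (215) + (36) + (0) + (154) + (97) = 502
Area = |Σ|/2 = 251.
Hole:
Apply Gauss's area formula: 2A = Σ (x_i·y_{i+1} − x_{i+1}·y_i), indices taken mod 4.
Σ = (38) + (-8) + (-4) + (3) = 29
Area = |Σ|/2 = 14.5.
Net area = 251 − 14.5 = 236.5.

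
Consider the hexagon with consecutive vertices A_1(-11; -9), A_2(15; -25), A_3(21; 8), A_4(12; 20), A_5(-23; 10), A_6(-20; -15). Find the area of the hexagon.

Apply Gauss's area formula: 2A = Σ (x_i·y_{i+1} − x_{i+1}·y_i), indices taken mod 6.
Σ = (410) + (645) + (324) + (580) + (545) + (15) = 2519
Area = |Σ|/2 = 1259.5.

1259.5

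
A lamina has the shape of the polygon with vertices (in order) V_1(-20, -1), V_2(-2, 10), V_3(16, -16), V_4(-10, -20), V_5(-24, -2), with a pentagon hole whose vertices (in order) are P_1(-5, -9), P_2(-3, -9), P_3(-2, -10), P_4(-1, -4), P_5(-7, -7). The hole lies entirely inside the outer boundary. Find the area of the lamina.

Outer boundary:
Apply Gauss's area formula: 2A = Σ (x_i·y_{i+1} − x_{i+1}·y_i), indices taken mod 5.
V_1→V_2: (-20)(10) − (-2)(-1) = -202
V_2→V_3: (-2)(-16) − (16)(10) = -128
V_3→V_4: (16)(-20) − (-10)(-16) = -480
V_4→V_5: (-10)(-2) − (-24)(-20) = -460
V_5→V_1: (-24)(-1) − (-20)(-2) = -16
Σ = -1286
Area = |Σ|/2 = 643.
Hole:
Σ = (18) + (12) + (-2) + (-21) + (28) = 35
Area = |Σ|/2 = 17.5.
Net area = 643 − 17.5 = 625.5.

625.5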